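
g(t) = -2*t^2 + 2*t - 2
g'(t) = 2 - 4*t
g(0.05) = -1.90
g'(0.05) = 1.80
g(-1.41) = -8.80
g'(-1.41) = 7.64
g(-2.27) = -16.85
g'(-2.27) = 11.08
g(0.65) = -1.54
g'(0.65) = -0.60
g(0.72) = -1.60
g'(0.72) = -0.88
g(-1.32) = -8.12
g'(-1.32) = 7.28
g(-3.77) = -37.97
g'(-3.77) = 17.08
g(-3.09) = -27.28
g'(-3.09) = 14.36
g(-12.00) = -314.00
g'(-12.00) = 50.00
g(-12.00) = -314.00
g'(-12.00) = 50.00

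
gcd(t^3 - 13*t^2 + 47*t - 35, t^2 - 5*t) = t - 5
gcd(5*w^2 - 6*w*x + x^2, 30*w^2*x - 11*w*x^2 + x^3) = -5*w + x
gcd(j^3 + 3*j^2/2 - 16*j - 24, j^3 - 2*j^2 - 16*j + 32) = j^2 - 16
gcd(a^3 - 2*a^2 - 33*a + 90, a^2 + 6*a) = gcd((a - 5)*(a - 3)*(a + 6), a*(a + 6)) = a + 6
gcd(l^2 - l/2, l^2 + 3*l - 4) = 1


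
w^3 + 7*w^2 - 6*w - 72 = (w - 3)*(w + 4)*(w + 6)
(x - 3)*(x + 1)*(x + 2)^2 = x^4 + 2*x^3 - 7*x^2 - 20*x - 12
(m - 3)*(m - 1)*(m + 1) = m^3 - 3*m^2 - m + 3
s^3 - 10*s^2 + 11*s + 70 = (s - 7)*(s - 5)*(s + 2)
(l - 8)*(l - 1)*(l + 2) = l^3 - 7*l^2 - 10*l + 16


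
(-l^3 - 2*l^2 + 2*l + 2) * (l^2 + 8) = -l^5 - 2*l^4 - 6*l^3 - 14*l^2 + 16*l + 16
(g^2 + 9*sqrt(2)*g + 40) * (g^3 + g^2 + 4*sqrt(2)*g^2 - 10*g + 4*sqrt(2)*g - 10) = g^5 + g^4 + 13*sqrt(2)*g^4 + 13*sqrt(2)*g^3 + 102*g^3 + 70*sqrt(2)*g^2 + 102*g^2 - 400*g + 70*sqrt(2)*g - 400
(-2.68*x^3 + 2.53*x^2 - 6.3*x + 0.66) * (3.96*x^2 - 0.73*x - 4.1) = -10.6128*x^5 + 11.9752*x^4 - 15.8069*x^3 - 3.1604*x^2 + 25.3482*x - 2.706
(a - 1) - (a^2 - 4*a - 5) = -a^2 + 5*a + 4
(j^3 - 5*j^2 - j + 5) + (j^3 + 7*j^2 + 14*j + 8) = 2*j^3 + 2*j^2 + 13*j + 13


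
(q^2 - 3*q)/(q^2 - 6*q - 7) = q*(3 - q)/(-q^2 + 6*q + 7)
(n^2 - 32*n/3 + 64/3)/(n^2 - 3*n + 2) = (3*n^2 - 32*n + 64)/(3*(n^2 - 3*n + 2))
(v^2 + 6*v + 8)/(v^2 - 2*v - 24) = (v + 2)/(v - 6)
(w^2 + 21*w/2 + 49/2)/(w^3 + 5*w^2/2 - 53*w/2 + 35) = (2*w + 7)/(2*w^2 - 9*w + 10)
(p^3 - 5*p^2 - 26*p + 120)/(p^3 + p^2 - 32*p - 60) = (p - 4)/(p + 2)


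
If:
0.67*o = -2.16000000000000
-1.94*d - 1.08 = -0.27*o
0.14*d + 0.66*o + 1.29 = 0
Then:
No Solution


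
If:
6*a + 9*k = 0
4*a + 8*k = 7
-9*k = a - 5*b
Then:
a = -21/4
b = 21/4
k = 7/2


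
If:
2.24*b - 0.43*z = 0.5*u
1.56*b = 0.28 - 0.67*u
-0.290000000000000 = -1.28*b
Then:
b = 0.23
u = -0.11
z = 1.31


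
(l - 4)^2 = l^2 - 8*l + 16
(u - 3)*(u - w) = u^2 - u*w - 3*u + 3*w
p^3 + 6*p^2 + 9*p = p*(p + 3)^2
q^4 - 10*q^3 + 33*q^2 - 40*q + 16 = (q - 4)^2*(q - 1)^2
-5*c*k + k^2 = k*(-5*c + k)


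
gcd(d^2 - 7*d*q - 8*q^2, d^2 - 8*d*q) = -d + 8*q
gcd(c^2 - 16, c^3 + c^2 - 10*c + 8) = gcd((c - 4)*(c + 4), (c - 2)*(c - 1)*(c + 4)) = c + 4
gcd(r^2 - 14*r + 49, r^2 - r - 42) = r - 7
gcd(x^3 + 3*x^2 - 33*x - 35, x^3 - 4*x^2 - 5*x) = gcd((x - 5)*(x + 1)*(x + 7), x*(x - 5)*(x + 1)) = x^2 - 4*x - 5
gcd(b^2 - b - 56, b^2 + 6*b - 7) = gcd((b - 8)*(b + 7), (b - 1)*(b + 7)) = b + 7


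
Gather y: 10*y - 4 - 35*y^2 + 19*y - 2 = -35*y^2 + 29*y - 6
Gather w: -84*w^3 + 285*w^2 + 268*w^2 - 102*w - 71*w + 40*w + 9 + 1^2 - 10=-84*w^3 + 553*w^2 - 133*w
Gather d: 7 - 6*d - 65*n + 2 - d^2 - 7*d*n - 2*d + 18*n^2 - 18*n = -d^2 + d*(-7*n - 8) + 18*n^2 - 83*n + 9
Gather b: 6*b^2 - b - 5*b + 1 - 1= 6*b^2 - 6*b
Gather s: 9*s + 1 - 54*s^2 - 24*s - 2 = -54*s^2 - 15*s - 1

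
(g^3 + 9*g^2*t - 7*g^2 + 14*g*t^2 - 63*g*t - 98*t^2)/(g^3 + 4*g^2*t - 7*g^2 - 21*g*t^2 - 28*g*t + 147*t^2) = (-g - 2*t)/(-g + 3*t)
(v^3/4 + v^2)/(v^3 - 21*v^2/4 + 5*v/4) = v*(v + 4)/(4*v^2 - 21*v + 5)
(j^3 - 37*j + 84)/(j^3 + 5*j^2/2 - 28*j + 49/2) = 2*(j^2 - 7*j + 12)/(2*j^2 - 9*j + 7)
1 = 1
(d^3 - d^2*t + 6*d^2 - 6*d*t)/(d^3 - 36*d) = (d - t)/(d - 6)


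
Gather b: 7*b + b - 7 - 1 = 8*b - 8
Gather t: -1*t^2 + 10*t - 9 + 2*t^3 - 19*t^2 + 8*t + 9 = 2*t^3 - 20*t^2 + 18*t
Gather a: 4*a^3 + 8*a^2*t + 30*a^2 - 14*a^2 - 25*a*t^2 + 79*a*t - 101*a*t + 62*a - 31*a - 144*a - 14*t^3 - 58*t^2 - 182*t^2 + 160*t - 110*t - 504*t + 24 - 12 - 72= 4*a^3 + a^2*(8*t + 16) + a*(-25*t^2 - 22*t - 113) - 14*t^3 - 240*t^2 - 454*t - 60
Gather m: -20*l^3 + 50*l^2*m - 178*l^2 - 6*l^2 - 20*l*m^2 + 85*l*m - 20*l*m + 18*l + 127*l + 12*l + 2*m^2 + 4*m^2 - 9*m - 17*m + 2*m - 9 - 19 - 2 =-20*l^3 - 184*l^2 + 157*l + m^2*(6 - 20*l) + m*(50*l^2 + 65*l - 24) - 30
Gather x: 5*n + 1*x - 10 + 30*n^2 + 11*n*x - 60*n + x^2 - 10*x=30*n^2 - 55*n + x^2 + x*(11*n - 9) - 10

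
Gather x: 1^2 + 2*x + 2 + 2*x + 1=4*x + 4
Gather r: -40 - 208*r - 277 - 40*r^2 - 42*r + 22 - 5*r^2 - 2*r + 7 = -45*r^2 - 252*r - 288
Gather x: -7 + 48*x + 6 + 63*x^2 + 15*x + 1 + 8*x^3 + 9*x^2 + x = 8*x^3 + 72*x^2 + 64*x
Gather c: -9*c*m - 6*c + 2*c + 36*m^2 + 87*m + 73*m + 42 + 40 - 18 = c*(-9*m - 4) + 36*m^2 + 160*m + 64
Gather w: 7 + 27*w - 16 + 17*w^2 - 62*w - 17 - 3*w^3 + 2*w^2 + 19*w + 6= -3*w^3 + 19*w^2 - 16*w - 20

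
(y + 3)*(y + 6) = y^2 + 9*y + 18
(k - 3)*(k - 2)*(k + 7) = k^3 + 2*k^2 - 29*k + 42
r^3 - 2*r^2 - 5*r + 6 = (r - 3)*(r - 1)*(r + 2)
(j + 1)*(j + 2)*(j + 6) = j^3 + 9*j^2 + 20*j + 12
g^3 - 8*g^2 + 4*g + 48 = (g - 6)*(g - 4)*(g + 2)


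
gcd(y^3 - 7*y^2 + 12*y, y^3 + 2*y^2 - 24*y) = y^2 - 4*y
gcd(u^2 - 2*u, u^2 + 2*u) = u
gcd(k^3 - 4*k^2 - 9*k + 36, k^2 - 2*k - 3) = k - 3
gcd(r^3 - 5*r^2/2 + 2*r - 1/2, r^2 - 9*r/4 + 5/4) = r - 1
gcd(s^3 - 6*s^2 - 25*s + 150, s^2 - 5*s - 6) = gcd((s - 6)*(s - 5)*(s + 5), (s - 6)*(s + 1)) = s - 6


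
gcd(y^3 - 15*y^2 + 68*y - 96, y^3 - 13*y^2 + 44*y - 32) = y^2 - 12*y + 32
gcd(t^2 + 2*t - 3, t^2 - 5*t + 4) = t - 1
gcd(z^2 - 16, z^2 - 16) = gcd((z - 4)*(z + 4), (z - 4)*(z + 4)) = z^2 - 16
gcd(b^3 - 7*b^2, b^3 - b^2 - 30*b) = b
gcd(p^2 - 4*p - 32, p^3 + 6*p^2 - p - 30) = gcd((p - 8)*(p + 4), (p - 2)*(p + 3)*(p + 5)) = 1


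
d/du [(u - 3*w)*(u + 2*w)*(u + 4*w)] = 3*u^2 + 6*u*w - 10*w^2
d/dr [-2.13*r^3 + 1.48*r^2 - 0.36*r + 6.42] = -6.39*r^2 + 2.96*r - 0.36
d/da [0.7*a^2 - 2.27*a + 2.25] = 1.4*a - 2.27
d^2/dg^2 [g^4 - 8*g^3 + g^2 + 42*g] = 12*g^2 - 48*g + 2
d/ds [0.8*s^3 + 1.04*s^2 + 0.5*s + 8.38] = 2.4*s^2 + 2.08*s + 0.5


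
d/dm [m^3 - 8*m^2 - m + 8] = 3*m^2 - 16*m - 1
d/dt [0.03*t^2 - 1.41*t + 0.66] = 0.06*t - 1.41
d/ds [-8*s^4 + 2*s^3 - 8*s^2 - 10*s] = -32*s^3 + 6*s^2 - 16*s - 10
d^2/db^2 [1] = 0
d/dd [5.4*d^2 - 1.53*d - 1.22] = 10.8*d - 1.53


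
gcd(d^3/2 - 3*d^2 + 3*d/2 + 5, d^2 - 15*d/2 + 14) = 1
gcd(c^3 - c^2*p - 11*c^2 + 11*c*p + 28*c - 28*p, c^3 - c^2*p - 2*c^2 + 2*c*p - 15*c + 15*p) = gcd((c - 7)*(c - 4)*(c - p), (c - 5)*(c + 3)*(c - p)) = -c + p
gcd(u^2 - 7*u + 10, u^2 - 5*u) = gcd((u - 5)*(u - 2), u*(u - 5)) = u - 5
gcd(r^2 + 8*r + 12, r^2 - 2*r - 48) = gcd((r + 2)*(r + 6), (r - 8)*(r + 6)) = r + 6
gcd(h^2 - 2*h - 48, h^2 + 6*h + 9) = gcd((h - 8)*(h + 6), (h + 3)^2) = 1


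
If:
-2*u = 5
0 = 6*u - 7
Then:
No Solution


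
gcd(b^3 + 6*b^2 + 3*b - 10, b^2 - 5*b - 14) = b + 2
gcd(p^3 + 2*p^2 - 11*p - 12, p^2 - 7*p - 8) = p + 1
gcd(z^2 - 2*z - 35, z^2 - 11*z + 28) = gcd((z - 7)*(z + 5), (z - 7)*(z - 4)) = z - 7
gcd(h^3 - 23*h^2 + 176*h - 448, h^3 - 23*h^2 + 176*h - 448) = h^3 - 23*h^2 + 176*h - 448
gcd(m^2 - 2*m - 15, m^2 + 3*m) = m + 3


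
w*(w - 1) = w^2 - w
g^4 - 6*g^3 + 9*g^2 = g^2*(g - 3)^2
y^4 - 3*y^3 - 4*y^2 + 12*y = y*(y - 3)*(y - 2)*(y + 2)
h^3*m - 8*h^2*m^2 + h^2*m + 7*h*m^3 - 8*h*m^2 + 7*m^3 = (h - 7*m)*(h - m)*(h*m + m)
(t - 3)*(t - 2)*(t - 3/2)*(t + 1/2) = t^4 - 6*t^3 + 41*t^2/4 - 9*t/4 - 9/2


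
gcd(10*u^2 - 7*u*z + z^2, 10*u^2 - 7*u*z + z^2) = 10*u^2 - 7*u*z + z^2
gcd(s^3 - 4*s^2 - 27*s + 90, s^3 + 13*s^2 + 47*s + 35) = s + 5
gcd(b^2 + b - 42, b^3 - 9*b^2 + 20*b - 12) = b - 6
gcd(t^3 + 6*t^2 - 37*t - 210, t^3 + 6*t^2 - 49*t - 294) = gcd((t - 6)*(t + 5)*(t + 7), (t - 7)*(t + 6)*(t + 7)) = t + 7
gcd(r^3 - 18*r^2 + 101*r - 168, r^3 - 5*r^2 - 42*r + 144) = r^2 - 11*r + 24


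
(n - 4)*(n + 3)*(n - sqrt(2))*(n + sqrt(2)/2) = n^4 - n^3 - sqrt(2)*n^3/2 - 13*n^2 + sqrt(2)*n^2/2 + n + 6*sqrt(2)*n + 12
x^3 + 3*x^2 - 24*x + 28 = (x - 2)^2*(x + 7)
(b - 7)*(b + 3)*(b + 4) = b^3 - 37*b - 84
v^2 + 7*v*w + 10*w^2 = (v + 2*w)*(v + 5*w)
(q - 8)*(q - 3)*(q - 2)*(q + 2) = q^4 - 11*q^3 + 20*q^2 + 44*q - 96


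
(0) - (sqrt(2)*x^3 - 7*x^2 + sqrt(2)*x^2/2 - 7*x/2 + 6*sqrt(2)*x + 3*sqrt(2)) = -sqrt(2)*x^3 - sqrt(2)*x^2/2 + 7*x^2 - 6*sqrt(2)*x + 7*x/2 - 3*sqrt(2)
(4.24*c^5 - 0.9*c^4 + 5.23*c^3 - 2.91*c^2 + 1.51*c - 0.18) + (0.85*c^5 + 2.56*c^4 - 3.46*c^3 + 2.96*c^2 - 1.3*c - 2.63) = 5.09*c^5 + 1.66*c^4 + 1.77*c^3 + 0.0499999999999998*c^2 + 0.21*c - 2.81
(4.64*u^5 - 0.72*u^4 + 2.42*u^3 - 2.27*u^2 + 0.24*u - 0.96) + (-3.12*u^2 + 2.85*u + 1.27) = 4.64*u^5 - 0.72*u^4 + 2.42*u^3 - 5.39*u^2 + 3.09*u + 0.31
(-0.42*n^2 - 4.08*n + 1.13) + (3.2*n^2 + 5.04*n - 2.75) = 2.78*n^2 + 0.96*n - 1.62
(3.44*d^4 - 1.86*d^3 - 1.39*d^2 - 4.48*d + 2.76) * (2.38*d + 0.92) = 8.1872*d^5 - 1.262*d^4 - 5.0194*d^3 - 11.9412*d^2 + 2.4472*d + 2.5392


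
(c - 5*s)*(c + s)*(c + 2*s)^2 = c^4 - 17*c^2*s^2 - 36*c*s^3 - 20*s^4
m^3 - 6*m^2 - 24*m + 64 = (m - 8)*(m - 2)*(m + 4)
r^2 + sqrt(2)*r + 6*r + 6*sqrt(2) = (r + 6)*(r + sqrt(2))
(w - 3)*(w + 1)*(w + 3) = w^3 + w^2 - 9*w - 9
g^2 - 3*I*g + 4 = (g - 4*I)*(g + I)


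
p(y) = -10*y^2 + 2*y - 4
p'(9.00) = -178.00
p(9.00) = -796.00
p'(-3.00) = 62.00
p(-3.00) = -100.00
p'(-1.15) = 25.00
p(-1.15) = -19.52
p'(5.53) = -108.60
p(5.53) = -298.75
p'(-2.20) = 46.00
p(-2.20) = -56.80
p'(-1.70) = 36.00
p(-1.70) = -36.30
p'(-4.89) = 99.80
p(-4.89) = -252.90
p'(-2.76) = 57.20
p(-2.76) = -85.70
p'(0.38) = -5.60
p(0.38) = -4.68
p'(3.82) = -74.40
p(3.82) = -142.28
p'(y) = 2 - 20*y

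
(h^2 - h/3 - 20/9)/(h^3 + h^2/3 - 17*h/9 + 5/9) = (9*h^2 - 3*h - 20)/(9*h^3 + 3*h^2 - 17*h + 5)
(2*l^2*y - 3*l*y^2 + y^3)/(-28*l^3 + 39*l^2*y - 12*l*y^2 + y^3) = y*(-2*l + y)/(28*l^2 - 11*l*y + y^2)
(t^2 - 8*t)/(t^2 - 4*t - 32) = t/(t + 4)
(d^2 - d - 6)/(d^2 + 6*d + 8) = (d - 3)/(d + 4)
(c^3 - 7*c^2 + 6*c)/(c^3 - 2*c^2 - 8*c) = (-c^2 + 7*c - 6)/(-c^2 + 2*c + 8)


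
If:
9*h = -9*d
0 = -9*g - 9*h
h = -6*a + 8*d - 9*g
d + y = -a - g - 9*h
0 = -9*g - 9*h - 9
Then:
No Solution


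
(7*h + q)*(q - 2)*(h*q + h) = 7*h^2*q^2 - 7*h^2*q - 14*h^2 + h*q^3 - h*q^2 - 2*h*q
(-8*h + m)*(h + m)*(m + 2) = -8*h^2*m - 16*h^2 - 7*h*m^2 - 14*h*m + m^3 + 2*m^2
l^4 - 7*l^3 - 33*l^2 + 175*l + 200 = (l - 8)*(l - 5)*(l + 1)*(l + 5)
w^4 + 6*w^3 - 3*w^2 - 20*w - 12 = (w - 2)*(w + 1)^2*(w + 6)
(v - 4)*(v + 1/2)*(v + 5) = v^3 + 3*v^2/2 - 39*v/2 - 10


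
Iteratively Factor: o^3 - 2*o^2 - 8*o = (o)*(o^2 - 2*o - 8) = o*(o - 4)*(o + 2)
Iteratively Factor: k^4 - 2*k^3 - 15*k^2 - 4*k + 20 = (k - 1)*(k^3 - k^2 - 16*k - 20) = (k - 5)*(k - 1)*(k^2 + 4*k + 4) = (k - 5)*(k - 1)*(k + 2)*(k + 2)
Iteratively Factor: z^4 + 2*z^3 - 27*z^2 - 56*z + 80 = (z - 5)*(z^3 + 7*z^2 + 8*z - 16) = (z - 5)*(z - 1)*(z^2 + 8*z + 16) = (z - 5)*(z - 1)*(z + 4)*(z + 4)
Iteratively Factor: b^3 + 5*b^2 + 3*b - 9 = (b + 3)*(b^2 + 2*b - 3) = (b + 3)^2*(b - 1)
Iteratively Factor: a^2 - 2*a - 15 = (a + 3)*(a - 5)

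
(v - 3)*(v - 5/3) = v^2 - 14*v/3 + 5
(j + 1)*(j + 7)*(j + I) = j^3 + 8*j^2 + I*j^2 + 7*j + 8*I*j + 7*I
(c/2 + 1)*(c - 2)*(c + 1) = c^3/2 + c^2/2 - 2*c - 2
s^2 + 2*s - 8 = (s - 2)*(s + 4)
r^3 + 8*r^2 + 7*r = r*(r + 1)*(r + 7)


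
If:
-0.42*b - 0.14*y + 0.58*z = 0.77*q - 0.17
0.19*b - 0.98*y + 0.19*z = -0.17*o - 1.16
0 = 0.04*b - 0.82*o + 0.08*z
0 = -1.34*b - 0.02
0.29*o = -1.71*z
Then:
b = -0.01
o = -0.00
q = 0.01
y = 1.18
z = 0.00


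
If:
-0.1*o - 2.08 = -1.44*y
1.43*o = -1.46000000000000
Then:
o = -1.02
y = 1.37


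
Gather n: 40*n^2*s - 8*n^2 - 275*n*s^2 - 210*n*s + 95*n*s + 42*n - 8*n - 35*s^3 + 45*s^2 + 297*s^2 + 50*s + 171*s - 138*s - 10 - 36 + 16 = n^2*(40*s - 8) + n*(-275*s^2 - 115*s + 34) - 35*s^3 + 342*s^2 + 83*s - 30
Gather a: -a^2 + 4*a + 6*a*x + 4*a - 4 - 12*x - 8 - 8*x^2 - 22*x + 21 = -a^2 + a*(6*x + 8) - 8*x^2 - 34*x + 9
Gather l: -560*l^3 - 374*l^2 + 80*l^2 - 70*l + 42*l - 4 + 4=-560*l^3 - 294*l^2 - 28*l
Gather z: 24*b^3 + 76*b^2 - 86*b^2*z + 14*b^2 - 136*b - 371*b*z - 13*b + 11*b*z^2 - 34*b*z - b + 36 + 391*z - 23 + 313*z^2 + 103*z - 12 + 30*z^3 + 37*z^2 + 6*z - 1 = 24*b^3 + 90*b^2 - 150*b + 30*z^3 + z^2*(11*b + 350) + z*(-86*b^2 - 405*b + 500)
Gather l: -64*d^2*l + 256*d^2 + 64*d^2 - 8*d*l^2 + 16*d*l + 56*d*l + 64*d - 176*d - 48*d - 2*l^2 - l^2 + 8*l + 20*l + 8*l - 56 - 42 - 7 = 320*d^2 - 160*d + l^2*(-8*d - 3) + l*(-64*d^2 + 72*d + 36) - 105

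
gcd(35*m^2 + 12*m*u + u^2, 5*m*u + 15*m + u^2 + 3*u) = 5*m + u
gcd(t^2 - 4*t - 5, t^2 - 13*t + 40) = t - 5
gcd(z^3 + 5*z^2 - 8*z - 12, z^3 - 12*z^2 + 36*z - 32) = z - 2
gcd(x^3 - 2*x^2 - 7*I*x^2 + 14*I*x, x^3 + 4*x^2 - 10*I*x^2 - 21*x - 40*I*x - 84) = x - 7*I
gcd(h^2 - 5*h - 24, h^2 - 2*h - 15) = h + 3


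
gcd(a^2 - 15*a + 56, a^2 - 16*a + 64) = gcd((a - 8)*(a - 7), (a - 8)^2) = a - 8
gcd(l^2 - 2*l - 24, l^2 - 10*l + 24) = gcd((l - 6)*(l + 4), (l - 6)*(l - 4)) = l - 6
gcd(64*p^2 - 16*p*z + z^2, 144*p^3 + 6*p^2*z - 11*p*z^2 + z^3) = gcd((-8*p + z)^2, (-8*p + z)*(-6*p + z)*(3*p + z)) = -8*p + z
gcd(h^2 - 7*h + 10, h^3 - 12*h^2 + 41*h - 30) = h - 5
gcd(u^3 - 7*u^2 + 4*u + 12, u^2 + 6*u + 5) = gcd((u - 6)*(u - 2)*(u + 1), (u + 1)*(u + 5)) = u + 1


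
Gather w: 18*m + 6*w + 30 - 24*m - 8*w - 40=-6*m - 2*w - 10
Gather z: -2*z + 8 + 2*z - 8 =0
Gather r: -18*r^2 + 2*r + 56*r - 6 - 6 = -18*r^2 + 58*r - 12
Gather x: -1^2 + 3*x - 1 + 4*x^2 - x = 4*x^2 + 2*x - 2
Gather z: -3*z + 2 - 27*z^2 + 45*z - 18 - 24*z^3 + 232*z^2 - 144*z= -24*z^3 + 205*z^2 - 102*z - 16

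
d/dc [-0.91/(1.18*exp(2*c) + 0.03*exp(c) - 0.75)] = (2.1476*exp(c) + 0.0273)*exp(c)/(1.18*exp(2*c) + 0.03*exp(c) - 0.75)^2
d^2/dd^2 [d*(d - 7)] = 2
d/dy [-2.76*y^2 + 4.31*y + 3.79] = 4.31 - 5.52*y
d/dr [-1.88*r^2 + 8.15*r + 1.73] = 8.15 - 3.76*r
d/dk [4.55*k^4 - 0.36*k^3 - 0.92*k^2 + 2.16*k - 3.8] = 18.2*k^3 - 1.08*k^2 - 1.84*k + 2.16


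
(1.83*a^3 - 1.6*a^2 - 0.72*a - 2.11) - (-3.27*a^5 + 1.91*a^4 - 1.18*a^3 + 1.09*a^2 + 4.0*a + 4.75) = 3.27*a^5 - 1.91*a^4 + 3.01*a^3 - 2.69*a^2 - 4.72*a - 6.86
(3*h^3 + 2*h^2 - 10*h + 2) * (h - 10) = 3*h^4 - 28*h^3 - 30*h^2 + 102*h - 20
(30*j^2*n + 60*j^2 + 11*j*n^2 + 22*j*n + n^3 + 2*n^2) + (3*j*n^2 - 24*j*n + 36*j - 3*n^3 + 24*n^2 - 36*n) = 30*j^2*n + 60*j^2 + 14*j*n^2 - 2*j*n + 36*j - 2*n^3 + 26*n^2 - 36*n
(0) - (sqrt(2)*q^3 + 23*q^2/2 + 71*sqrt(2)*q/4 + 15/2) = -sqrt(2)*q^3 - 23*q^2/2 - 71*sqrt(2)*q/4 - 15/2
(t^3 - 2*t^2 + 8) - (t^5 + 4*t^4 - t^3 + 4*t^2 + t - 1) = -t^5 - 4*t^4 + 2*t^3 - 6*t^2 - t + 9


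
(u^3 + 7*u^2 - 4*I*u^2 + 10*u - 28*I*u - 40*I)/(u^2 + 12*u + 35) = (u^2 + u*(2 - 4*I) - 8*I)/(u + 7)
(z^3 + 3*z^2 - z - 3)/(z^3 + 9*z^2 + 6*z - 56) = (z^3 + 3*z^2 - z - 3)/(z^3 + 9*z^2 + 6*z - 56)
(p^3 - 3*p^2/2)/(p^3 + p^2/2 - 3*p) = p/(p + 2)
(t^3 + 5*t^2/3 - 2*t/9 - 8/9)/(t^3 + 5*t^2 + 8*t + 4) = (9*t^2 + 6*t - 8)/(9*(t^2 + 4*t + 4))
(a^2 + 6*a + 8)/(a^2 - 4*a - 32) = (a + 2)/(a - 8)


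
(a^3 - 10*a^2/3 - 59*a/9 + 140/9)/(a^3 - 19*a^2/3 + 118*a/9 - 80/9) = (3*a^2 - 5*a - 28)/(3*a^2 - 14*a + 16)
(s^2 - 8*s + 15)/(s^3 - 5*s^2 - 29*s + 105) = (s - 5)/(s^2 - 2*s - 35)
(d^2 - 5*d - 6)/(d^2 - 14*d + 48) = (d + 1)/(d - 8)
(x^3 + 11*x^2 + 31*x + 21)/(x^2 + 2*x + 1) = (x^2 + 10*x + 21)/(x + 1)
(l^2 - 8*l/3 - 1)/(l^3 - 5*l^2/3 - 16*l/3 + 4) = (3*l + 1)/(3*l^2 + 4*l - 4)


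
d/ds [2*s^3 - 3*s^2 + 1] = 6*s*(s - 1)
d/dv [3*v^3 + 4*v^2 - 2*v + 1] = 9*v^2 + 8*v - 2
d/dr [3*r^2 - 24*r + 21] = 6*r - 24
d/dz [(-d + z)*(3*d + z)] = 2*d + 2*z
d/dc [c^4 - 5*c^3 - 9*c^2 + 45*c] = 4*c^3 - 15*c^2 - 18*c + 45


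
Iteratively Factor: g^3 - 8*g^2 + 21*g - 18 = (g - 2)*(g^2 - 6*g + 9) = (g - 3)*(g - 2)*(g - 3)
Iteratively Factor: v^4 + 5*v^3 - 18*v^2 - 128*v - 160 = (v + 2)*(v^3 + 3*v^2 - 24*v - 80) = (v + 2)*(v + 4)*(v^2 - v - 20) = (v + 2)*(v + 4)^2*(v - 5)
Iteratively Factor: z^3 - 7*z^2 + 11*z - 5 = (z - 1)*(z^2 - 6*z + 5) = (z - 1)^2*(z - 5)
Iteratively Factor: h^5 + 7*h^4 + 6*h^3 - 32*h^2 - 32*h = (h + 4)*(h^4 + 3*h^3 - 6*h^2 - 8*h) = h*(h + 4)*(h^3 + 3*h^2 - 6*h - 8) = h*(h + 1)*(h + 4)*(h^2 + 2*h - 8) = h*(h - 2)*(h + 1)*(h + 4)*(h + 4)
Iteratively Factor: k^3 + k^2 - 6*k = (k + 3)*(k^2 - 2*k) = (k - 2)*(k + 3)*(k)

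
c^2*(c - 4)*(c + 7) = c^4 + 3*c^3 - 28*c^2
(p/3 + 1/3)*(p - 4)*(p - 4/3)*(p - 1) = p^4/3 - 16*p^3/9 + 13*p^2/9 + 16*p/9 - 16/9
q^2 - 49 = (q - 7)*(q + 7)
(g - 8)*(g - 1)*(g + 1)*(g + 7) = g^4 - g^3 - 57*g^2 + g + 56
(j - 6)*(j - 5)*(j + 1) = j^3 - 10*j^2 + 19*j + 30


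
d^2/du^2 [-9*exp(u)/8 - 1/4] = -9*exp(u)/8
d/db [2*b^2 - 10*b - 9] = 4*b - 10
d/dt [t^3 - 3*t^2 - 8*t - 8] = 3*t^2 - 6*t - 8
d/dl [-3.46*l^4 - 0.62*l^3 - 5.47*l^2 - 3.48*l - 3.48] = -13.84*l^3 - 1.86*l^2 - 10.94*l - 3.48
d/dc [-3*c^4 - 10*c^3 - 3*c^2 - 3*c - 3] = -12*c^3 - 30*c^2 - 6*c - 3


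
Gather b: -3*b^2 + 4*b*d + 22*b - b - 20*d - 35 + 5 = -3*b^2 + b*(4*d + 21) - 20*d - 30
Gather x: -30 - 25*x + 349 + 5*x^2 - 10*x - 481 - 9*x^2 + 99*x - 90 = -4*x^2 + 64*x - 252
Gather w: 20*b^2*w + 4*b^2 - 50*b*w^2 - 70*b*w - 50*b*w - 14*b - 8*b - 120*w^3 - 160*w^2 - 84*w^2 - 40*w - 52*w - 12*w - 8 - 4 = 4*b^2 - 22*b - 120*w^3 + w^2*(-50*b - 244) + w*(20*b^2 - 120*b - 104) - 12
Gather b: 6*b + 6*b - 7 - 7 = 12*b - 14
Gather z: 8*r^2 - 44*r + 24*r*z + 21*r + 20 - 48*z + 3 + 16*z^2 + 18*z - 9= 8*r^2 - 23*r + 16*z^2 + z*(24*r - 30) + 14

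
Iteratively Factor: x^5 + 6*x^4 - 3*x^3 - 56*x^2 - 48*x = (x + 4)*(x^4 + 2*x^3 - 11*x^2 - 12*x) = (x + 1)*(x + 4)*(x^3 + x^2 - 12*x) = (x + 1)*(x + 4)^2*(x^2 - 3*x) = (x - 3)*(x + 1)*(x + 4)^2*(x)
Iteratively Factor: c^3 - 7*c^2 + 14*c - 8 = (c - 4)*(c^2 - 3*c + 2) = (c - 4)*(c - 2)*(c - 1)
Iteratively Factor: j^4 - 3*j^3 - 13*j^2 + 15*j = (j)*(j^3 - 3*j^2 - 13*j + 15) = j*(j + 3)*(j^2 - 6*j + 5) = j*(j - 5)*(j + 3)*(j - 1)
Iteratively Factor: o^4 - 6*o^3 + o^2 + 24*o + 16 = (o - 4)*(o^3 - 2*o^2 - 7*o - 4) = (o - 4)^2*(o^2 + 2*o + 1) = (o - 4)^2*(o + 1)*(o + 1)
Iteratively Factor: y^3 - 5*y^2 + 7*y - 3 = (y - 1)*(y^2 - 4*y + 3) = (y - 1)^2*(y - 3)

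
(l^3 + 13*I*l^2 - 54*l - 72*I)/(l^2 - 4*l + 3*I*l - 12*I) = (l^2 + 10*I*l - 24)/(l - 4)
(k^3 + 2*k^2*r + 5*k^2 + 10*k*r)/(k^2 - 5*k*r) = (k^2 + 2*k*r + 5*k + 10*r)/(k - 5*r)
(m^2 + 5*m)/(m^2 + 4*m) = (m + 5)/(m + 4)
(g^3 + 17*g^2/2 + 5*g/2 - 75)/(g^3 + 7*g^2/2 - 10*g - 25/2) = (g + 6)/(g + 1)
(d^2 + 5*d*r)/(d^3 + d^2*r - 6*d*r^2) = (d + 5*r)/(d^2 + d*r - 6*r^2)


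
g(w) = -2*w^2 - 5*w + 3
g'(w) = -4*w - 5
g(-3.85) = -7.40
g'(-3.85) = 10.40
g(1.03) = -4.27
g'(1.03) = -9.12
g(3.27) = -34.74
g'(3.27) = -18.08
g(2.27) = -18.66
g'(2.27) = -14.08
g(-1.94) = 5.17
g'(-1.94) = 2.76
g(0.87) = -2.86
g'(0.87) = -8.48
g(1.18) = -5.68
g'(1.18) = -9.72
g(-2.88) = 0.81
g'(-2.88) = 6.52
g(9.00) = -204.00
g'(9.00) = -41.00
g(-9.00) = -114.00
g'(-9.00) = 31.00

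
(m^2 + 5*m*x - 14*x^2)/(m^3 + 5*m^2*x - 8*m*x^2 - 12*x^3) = (m + 7*x)/(m^2 + 7*m*x + 6*x^2)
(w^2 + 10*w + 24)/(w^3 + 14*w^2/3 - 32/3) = 3*(w + 6)/(3*w^2 + 2*w - 8)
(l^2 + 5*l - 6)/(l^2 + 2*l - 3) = (l + 6)/(l + 3)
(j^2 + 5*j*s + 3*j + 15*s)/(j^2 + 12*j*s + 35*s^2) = (j + 3)/(j + 7*s)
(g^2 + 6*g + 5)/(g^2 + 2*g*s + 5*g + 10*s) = (g + 1)/(g + 2*s)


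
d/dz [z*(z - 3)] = 2*z - 3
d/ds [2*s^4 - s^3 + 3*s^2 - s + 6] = 8*s^3 - 3*s^2 + 6*s - 1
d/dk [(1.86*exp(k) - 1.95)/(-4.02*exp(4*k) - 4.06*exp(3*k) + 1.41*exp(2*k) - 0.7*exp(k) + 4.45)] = (22.4316*exp(4*k) - 16.2528*exp(3*k) - 26.3736*exp(2*k) + 5.499*exp(k) + 6.912)*exp(k)/(16.1604*exp(8*k) + 32.6424*exp(7*k) + 5.1472*exp(6*k) - 5.8212*exp(5*k) - 28.1059*exp(4*k) - 38.108*exp(3*k) + 13.039*exp(2*k) - 6.23*exp(k) + 19.8025)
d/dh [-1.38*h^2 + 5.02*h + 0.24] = 5.02 - 2.76*h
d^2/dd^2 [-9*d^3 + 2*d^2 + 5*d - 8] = 4 - 54*d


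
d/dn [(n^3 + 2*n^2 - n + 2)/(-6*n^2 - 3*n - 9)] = (-2*n^4 - 2*n^3 - 13*n^2 - 4*n + 5)/(3*(4*n^4 + 4*n^3 + 13*n^2 + 6*n + 9))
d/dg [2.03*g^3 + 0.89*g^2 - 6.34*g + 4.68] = 6.09*g^2 + 1.78*g - 6.34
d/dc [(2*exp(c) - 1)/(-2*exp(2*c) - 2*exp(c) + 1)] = 4*(exp(c) - 1)*exp(2*c)/(4*exp(4*c) + 8*exp(3*c) - 4*exp(c) + 1)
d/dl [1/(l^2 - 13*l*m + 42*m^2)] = (-2*l + 13*m)/(l^2 - 13*l*m + 42*m^2)^2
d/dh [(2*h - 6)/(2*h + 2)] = 4/(h + 1)^2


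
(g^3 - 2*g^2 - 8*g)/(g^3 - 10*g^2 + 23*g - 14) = g*(g^2 - 2*g - 8)/(g^3 - 10*g^2 + 23*g - 14)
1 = 1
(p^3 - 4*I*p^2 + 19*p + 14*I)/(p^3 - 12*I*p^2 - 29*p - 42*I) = (p + 2*I)/(p - 6*I)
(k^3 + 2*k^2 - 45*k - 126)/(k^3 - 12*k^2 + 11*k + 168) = (k + 6)/(k - 8)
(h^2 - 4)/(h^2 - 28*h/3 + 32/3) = 3*(h^2 - 4)/(3*h^2 - 28*h + 32)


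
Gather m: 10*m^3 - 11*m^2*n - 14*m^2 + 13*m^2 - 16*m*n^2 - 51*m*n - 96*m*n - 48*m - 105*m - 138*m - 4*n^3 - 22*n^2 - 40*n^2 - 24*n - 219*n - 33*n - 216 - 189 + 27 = 10*m^3 + m^2*(-11*n - 1) + m*(-16*n^2 - 147*n - 291) - 4*n^3 - 62*n^2 - 276*n - 378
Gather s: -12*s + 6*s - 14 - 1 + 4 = -6*s - 11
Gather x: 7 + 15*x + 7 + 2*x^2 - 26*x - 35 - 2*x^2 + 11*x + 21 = 0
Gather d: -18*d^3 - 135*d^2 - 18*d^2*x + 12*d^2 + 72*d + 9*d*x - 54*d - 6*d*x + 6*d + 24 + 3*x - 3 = -18*d^3 + d^2*(-18*x - 123) + d*(3*x + 24) + 3*x + 21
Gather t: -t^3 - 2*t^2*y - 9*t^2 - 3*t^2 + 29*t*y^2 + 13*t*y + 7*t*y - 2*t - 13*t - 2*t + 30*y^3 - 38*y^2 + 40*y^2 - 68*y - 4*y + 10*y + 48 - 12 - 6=-t^3 + t^2*(-2*y - 12) + t*(29*y^2 + 20*y - 17) + 30*y^3 + 2*y^2 - 62*y + 30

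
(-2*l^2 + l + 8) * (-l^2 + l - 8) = 2*l^4 - 3*l^3 + 9*l^2 - 64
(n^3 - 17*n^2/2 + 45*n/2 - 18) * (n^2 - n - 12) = n^5 - 19*n^4/2 + 19*n^3 + 123*n^2/2 - 252*n + 216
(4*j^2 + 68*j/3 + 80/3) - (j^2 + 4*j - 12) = 3*j^2 + 56*j/3 + 116/3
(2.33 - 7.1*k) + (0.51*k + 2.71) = 5.04 - 6.59*k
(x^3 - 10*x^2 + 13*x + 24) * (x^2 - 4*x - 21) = x^5 - 14*x^4 + 32*x^3 + 182*x^2 - 369*x - 504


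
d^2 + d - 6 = (d - 2)*(d + 3)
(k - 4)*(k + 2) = k^2 - 2*k - 8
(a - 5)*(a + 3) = a^2 - 2*a - 15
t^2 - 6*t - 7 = (t - 7)*(t + 1)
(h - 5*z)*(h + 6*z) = h^2 + h*z - 30*z^2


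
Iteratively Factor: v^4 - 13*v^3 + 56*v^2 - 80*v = (v)*(v^3 - 13*v^2 + 56*v - 80) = v*(v - 4)*(v^2 - 9*v + 20) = v*(v - 5)*(v - 4)*(v - 4)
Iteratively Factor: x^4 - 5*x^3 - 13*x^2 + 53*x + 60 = (x + 1)*(x^3 - 6*x^2 - 7*x + 60) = (x - 4)*(x + 1)*(x^2 - 2*x - 15) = (x - 5)*(x - 4)*(x + 1)*(x + 3)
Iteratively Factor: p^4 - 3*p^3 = (p)*(p^3 - 3*p^2) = p^2*(p^2 - 3*p) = p^3*(p - 3)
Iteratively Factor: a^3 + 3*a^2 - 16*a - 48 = (a + 3)*(a^2 - 16) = (a - 4)*(a + 3)*(a + 4)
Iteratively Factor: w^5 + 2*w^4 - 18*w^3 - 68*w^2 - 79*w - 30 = (w + 3)*(w^4 - w^3 - 15*w^2 - 23*w - 10) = (w + 1)*(w + 3)*(w^3 - 2*w^2 - 13*w - 10) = (w - 5)*(w + 1)*(w + 3)*(w^2 + 3*w + 2) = (w - 5)*(w + 1)^2*(w + 3)*(w + 2)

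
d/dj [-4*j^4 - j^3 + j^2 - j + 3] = -16*j^3 - 3*j^2 + 2*j - 1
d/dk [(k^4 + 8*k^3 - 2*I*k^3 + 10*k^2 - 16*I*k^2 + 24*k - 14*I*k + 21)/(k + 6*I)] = (3*k^4 + k^3*(16 + 20*I) + k^2*(46 + 128*I) + k*(192 + 120*I) + 63 + 144*I)/(k^2 + 12*I*k - 36)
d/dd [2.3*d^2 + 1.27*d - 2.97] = 4.6*d + 1.27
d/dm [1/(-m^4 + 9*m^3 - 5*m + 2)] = (4*m^3 - 27*m^2 + 5)/(m^4 - 9*m^3 + 5*m - 2)^2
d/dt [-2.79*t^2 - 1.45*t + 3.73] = -5.58*t - 1.45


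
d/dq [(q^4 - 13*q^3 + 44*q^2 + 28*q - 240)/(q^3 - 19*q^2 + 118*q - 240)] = (q^2 - 16*q + 24)/(q^2 - 16*q + 64)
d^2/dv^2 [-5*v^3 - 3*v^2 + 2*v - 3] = -30*v - 6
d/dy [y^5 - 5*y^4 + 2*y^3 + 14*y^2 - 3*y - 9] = 5*y^4 - 20*y^3 + 6*y^2 + 28*y - 3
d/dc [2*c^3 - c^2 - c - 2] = 6*c^2 - 2*c - 1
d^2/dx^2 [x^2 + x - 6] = 2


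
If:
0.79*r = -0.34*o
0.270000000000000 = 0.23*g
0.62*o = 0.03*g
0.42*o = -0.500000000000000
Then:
No Solution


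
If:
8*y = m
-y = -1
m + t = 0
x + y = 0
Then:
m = 8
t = -8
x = -1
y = 1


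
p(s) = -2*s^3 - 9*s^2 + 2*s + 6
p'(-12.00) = -646.00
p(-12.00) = 2142.00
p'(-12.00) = -646.00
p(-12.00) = 2142.00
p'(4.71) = -215.88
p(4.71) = -393.21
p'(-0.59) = 10.53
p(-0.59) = 2.10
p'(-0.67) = 11.37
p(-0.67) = 1.22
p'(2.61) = -85.85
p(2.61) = -85.65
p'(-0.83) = 12.81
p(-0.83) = -0.72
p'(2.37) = -74.36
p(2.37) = -66.44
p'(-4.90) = -53.86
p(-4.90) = 15.41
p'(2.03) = -59.27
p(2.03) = -43.76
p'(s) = -6*s^2 - 18*s + 2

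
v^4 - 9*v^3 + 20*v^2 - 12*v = v*(v - 6)*(v - 2)*(v - 1)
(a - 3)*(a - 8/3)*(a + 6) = a^3 + a^2/3 - 26*a + 48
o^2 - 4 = (o - 2)*(o + 2)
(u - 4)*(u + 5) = u^2 + u - 20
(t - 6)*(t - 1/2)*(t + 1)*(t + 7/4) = t^4 - 15*t^3/4 - 105*t^2/8 - 25*t/8 + 21/4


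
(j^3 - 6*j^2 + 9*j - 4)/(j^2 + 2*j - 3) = (j^2 - 5*j + 4)/(j + 3)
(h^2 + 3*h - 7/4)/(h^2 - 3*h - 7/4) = (-4*h^2 - 12*h + 7)/(-4*h^2 + 12*h + 7)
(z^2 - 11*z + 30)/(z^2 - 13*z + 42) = (z - 5)/(z - 7)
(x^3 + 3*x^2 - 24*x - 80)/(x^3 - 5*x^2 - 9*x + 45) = (x^2 + 8*x + 16)/(x^2 - 9)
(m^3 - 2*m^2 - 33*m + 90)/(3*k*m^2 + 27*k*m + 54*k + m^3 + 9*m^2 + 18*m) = (m^2 - 8*m + 15)/(3*k*m + 9*k + m^2 + 3*m)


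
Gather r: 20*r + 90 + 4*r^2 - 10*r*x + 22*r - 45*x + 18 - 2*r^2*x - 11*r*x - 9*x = r^2*(4 - 2*x) + r*(42 - 21*x) - 54*x + 108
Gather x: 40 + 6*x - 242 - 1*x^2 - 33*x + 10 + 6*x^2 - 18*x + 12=5*x^2 - 45*x - 180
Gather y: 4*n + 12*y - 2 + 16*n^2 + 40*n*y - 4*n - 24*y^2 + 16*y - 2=16*n^2 - 24*y^2 + y*(40*n + 28) - 4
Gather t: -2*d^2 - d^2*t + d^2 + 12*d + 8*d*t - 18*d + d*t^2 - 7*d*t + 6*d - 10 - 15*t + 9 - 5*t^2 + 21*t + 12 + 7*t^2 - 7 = -d^2 + t^2*(d + 2) + t*(-d^2 + d + 6) + 4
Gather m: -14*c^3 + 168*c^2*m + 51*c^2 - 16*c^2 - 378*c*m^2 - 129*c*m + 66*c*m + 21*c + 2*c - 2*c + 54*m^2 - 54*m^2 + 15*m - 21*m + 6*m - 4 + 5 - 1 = -14*c^3 + 35*c^2 - 378*c*m^2 + 21*c + m*(168*c^2 - 63*c)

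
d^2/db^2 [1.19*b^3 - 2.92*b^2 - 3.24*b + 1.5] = 7.14*b - 5.84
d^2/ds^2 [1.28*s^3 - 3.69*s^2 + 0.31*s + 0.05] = 7.68*s - 7.38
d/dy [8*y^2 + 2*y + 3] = 16*y + 2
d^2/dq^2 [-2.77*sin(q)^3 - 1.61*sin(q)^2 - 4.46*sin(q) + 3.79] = 6.5375*sin(q) - 6.2325*sin(3*q) - 3.22*cos(2*q)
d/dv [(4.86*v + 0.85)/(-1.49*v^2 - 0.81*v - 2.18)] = (7.2414*v^2 + 2.533*v - 9.9063)/(2.2201*v^4 + 2.4138*v^3 + 7.1525*v^2 + 3.5316*v + 4.7524)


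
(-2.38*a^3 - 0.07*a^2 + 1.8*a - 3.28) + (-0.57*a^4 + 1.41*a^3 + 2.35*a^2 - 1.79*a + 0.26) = -0.57*a^4 - 0.97*a^3 + 2.28*a^2 + 0.01*a - 3.02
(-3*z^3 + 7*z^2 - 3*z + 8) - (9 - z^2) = -3*z^3 + 8*z^2 - 3*z - 1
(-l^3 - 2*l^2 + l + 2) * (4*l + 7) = -4*l^4 - 15*l^3 - 10*l^2 + 15*l + 14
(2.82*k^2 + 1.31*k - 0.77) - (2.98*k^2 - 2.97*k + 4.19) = -0.16*k^2 + 4.28*k - 4.96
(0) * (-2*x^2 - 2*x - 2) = 0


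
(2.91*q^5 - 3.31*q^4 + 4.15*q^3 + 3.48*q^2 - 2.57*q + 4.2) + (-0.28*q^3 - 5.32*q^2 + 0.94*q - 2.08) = 2.91*q^5 - 3.31*q^4 + 3.87*q^3 - 1.84*q^2 - 1.63*q + 2.12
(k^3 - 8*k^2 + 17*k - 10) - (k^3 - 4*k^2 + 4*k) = -4*k^2 + 13*k - 10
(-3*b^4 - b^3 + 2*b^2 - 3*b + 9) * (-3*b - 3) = 9*b^5 + 12*b^4 - 3*b^3 + 3*b^2 - 18*b - 27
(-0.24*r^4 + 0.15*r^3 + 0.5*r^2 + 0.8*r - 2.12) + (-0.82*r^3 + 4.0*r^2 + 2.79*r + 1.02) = -0.24*r^4 - 0.67*r^3 + 4.5*r^2 + 3.59*r - 1.1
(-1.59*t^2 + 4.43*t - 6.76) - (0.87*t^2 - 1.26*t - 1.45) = -2.46*t^2 + 5.69*t - 5.31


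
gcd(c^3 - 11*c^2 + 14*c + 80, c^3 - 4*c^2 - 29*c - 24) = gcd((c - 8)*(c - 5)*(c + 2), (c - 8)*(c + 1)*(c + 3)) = c - 8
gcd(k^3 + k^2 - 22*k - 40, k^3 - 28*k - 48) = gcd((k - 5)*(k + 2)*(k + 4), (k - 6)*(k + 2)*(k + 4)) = k^2 + 6*k + 8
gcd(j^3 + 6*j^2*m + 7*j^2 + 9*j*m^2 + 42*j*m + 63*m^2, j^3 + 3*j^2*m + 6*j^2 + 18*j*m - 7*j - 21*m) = j^2 + 3*j*m + 7*j + 21*m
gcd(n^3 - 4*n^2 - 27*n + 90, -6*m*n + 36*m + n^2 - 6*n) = n - 6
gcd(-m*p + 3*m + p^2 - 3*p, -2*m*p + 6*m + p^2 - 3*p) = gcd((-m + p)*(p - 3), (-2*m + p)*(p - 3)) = p - 3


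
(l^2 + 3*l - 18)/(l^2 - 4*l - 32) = (-l^2 - 3*l + 18)/(-l^2 + 4*l + 32)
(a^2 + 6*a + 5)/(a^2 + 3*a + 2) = (a + 5)/(a + 2)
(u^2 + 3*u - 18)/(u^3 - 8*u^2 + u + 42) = (u + 6)/(u^2 - 5*u - 14)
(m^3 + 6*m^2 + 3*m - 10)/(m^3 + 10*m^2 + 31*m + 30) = (m - 1)/(m + 3)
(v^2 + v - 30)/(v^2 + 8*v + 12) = (v - 5)/(v + 2)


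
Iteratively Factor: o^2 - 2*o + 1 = (o - 1)*(o - 1)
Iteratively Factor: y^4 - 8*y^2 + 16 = (y + 2)*(y^3 - 2*y^2 - 4*y + 8) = (y - 2)*(y + 2)*(y^2 - 4) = (y - 2)^2*(y + 2)*(y + 2)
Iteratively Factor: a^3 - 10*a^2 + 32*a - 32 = (a - 4)*(a^2 - 6*a + 8) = (a - 4)^2*(a - 2)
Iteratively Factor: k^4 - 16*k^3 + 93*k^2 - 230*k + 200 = (k - 5)*(k^3 - 11*k^2 + 38*k - 40) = (k - 5)^2*(k^2 - 6*k + 8) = (k - 5)^2*(k - 4)*(k - 2)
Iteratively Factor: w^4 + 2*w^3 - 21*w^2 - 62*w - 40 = (w + 4)*(w^3 - 2*w^2 - 13*w - 10) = (w + 1)*(w + 4)*(w^2 - 3*w - 10) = (w + 1)*(w + 2)*(w + 4)*(w - 5)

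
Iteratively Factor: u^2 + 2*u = (u)*(u + 2)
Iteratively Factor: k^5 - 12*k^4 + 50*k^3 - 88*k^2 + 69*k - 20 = (k - 5)*(k^4 - 7*k^3 + 15*k^2 - 13*k + 4) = (k - 5)*(k - 4)*(k^3 - 3*k^2 + 3*k - 1) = (k - 5)*(k - 4)*(k - 1)*(k^2 - 2*k + 1) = (k - 5)*(k - 4)*(k - 1)^2*(k - 1)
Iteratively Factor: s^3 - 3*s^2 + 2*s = (s - 1)*(s^2 - 2*s) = (s - 2)*(s - 1)*(s)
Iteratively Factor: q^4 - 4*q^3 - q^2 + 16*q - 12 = (q - 1)*(q^3 - 3*q^2 - 4*q + 12) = (q - 1)*(q + 2)*(q^2 - 5*q + 6) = (q - 3)*(q - 1)*(q + 2)*(q - 2)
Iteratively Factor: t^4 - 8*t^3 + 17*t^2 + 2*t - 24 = (t + 1)*(t^3 - 9*t^2 + 26*t - 24) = (t - 2)*(t + 1)*(t^2 - 7*t + 12) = (t - 4)*(t - 2)*(t + 1)*(t - 3)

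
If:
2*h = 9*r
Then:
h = 9*r/2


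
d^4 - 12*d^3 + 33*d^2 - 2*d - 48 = (d - 8)*(d - 3)*(d - 2)*(d + 1)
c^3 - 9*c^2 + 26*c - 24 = (c - 4)*(c - 3)*(c - 2)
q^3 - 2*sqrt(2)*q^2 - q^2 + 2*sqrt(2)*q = q*(q - 1)*(q - 2*sqrt(2))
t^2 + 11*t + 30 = (t + 5)*(t + 6)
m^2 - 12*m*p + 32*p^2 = (m - 8*p)*(m - 4*p)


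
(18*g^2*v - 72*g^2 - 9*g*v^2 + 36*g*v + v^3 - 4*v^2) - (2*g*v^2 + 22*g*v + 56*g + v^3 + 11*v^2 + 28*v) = 18*g^2*v - 72*g^2 - 11*g*v^2 + 14*g*v - 56*g - 15*v^2 - 28*v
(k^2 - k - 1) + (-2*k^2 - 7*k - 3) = -k^2 - 8*k - 4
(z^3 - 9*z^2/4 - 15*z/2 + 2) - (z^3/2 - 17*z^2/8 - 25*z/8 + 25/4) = z^3/2 - z^2/8 - 35*z/8 - 17/4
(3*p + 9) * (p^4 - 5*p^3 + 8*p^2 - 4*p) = 3*p^5 - 6*p^4 - 21*p^3 + 60*p^2 - 36*p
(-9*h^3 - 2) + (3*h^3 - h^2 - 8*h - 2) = -6*h^3 - h^2 - 8*h - 4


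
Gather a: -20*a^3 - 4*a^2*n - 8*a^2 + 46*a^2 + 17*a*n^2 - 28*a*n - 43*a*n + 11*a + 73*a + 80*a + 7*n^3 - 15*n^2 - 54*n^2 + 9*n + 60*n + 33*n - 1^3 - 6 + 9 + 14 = -20*a^3 + a^2*(38 - 4*n) + a*(17*n^2 - 71*n + 164) + 7*n^3 - 69*n^2 + 102*n + 16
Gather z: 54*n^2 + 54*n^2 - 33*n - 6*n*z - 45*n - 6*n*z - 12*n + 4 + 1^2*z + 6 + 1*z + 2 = 108*n^2 - 90*n + z*(2 - 12*n) + 12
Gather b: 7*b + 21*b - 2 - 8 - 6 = 28*b - 16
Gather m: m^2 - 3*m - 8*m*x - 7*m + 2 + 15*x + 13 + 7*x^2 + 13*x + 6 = m^2 + m*(-8*x - 10) + 7*x^2 + 28*x + 21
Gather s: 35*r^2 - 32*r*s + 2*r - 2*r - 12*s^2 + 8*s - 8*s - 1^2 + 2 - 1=35*r^2 - 32*r*s - 12*s^2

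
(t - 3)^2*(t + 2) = t^3 - 4*t^2 - 3*t + 18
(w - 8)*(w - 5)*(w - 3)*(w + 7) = w^4 - 9*w^3 - 33*w^2 + 433*w - 840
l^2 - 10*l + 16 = (l - 8)*(l - 2)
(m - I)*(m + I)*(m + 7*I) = m^3 + 7*I*m^2 + m + 7*I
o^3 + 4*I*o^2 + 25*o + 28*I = (o - 4*I)*(o + I)*(o + 7*I)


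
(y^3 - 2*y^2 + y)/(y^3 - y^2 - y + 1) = y/(y + 1)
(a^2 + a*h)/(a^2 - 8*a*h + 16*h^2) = a*(a + h)/(a^2 - 8*a*h + 16*h^2)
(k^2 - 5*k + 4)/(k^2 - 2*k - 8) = (k - 1)/(k + 2)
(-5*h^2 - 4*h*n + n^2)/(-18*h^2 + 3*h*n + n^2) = (-5*h^2 - 4*h*n + n^2)/(-18*h^2 + 3*h*n + n^2)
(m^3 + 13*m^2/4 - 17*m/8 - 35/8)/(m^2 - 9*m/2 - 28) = (4*m^2 - m - 5)/(4*(m - 8))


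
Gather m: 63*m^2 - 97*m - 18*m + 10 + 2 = 63*m^2 - 115*m + 12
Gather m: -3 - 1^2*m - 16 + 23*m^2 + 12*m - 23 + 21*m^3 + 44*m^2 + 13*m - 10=21*m^3 + 67*m^2 + 24*m - 52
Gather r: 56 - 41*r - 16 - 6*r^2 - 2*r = -6*r^2 - 43*r + 40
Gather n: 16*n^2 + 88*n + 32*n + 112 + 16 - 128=16*n^2 + 120*n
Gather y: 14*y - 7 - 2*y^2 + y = -2*y^2 + 15*y - 7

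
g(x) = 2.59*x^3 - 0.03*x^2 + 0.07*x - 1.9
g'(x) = 7.77*x^2 - 0.06*x + 0.07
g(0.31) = -1.80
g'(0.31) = 0.80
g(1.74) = 11.78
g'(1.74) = 23.49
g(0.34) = -1.78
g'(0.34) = 0.95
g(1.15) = 2.08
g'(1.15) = 10.28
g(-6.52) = -721.50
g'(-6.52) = 330.77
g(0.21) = -1.86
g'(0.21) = 0.40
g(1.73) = 11.54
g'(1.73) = 23.22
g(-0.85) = -3.57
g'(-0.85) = 5.73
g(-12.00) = -4482.58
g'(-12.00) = 1119.67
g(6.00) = 556.88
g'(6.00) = 279.43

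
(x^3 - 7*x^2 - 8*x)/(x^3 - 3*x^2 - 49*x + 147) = x*(x^2 - 7*x - 8)/(x^3 - 3*x^2 - 49*x + 147)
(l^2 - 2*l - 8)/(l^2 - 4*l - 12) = (l - 4)/(l - 6)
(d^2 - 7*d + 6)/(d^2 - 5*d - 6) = (d - 1)/(d + 1)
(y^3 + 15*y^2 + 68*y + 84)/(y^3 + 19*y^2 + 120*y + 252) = (y + 2)/(y + 6)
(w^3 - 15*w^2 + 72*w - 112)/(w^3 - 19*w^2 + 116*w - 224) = (w - 4)/(w - 8)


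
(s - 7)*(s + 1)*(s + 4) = s^3 - 2*s^2 - 31*s - 28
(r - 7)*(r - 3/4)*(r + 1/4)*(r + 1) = r^4 - 13*r^3/2 - 67*r^2/16 + 37*r/8 + 21/16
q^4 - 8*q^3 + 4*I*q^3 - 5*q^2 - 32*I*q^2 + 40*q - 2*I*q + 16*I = (q - 8)*(q + I)^2*(q + 2*I)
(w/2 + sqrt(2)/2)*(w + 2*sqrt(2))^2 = w^3/2 + 5*sqrt(2)*w^2/2 + 8*w + 4*sqrt(2)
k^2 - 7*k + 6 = (k - 6)*(k - 1)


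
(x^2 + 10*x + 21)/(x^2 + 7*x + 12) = (x + 7)/(x + 4)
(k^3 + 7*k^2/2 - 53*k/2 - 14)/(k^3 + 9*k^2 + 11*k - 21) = (k^2 - 7*k/2 - 2)/(k^2 + 2*k - 3)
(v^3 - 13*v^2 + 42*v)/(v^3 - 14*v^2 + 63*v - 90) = v*(v - 7)/(v^2 - 8*v + 15)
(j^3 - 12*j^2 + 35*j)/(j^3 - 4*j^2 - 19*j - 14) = j*(j - 5)/(j^2 + 3*j + 2)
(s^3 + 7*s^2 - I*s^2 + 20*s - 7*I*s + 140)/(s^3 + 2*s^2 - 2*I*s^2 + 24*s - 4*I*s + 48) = (s^2 + s*(7 - 5*I) - 35*I)/(s^2 + s*(2 - 6*I) - 12*I)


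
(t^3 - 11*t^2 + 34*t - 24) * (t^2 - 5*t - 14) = t^5 - 16*t^4 + 75*t^3 - 40*t^2 - 356*t + 336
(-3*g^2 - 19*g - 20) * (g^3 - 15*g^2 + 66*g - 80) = -3*g^5 + 26*g^4 + 67*g^3 - 714*g^2 + 200*g + 1600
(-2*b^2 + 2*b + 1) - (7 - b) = -2*b^2 + 3*b - 6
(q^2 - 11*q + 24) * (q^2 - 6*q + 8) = q^4 - 17*q^3 + 98*q^2 - 232*q + 192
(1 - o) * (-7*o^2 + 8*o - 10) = 7*o^3 - 15*o^2 + 18*o - 10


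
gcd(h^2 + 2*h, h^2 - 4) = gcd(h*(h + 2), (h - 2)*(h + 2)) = h + 2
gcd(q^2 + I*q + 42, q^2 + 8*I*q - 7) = q + 7*I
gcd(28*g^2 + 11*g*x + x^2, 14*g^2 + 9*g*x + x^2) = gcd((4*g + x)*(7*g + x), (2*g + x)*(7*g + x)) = 7*g + x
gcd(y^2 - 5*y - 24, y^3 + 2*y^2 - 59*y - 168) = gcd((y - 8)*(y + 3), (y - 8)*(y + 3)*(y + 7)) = y^2 - 5*y - 24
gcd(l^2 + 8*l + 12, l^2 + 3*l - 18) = l + 6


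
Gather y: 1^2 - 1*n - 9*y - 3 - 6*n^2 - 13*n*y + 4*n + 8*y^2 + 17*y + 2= -6*n^2 + 3*n + 8*y^2 + y*(8 - 13*n)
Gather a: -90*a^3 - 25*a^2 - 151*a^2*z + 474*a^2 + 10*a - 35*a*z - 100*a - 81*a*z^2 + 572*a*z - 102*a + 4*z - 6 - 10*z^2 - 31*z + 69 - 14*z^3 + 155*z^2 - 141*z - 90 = -90*a^3 + a^2*(449 - 151*z) + a*(-81*z^2 + 537*z - 192) - 14*z^3 + 145*z^2 - 168*z - 27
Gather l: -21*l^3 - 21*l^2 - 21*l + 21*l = -21*l^3 - 21*l^2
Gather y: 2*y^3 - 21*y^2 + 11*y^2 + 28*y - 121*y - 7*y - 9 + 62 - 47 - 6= 2*y^3 - 10*y^2 - 100*y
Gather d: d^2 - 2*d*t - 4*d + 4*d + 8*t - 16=d^2 - 2*d*t + 8*t - 16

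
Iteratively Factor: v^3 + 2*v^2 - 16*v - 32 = (v - 4)*(v^2 + 6*v + 8) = (v - 4)*(v + 4)*(v + 2)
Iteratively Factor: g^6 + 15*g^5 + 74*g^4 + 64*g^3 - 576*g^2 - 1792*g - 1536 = (g + 4)*(g^5 + 11*g^4 + 30*g^3 - 56*g^2 - 352*g - 384) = (g + 4)^2*(g^4 + 7*g^3 + 2*g^2 - 64*g - 96) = (g + 2)*(g + 4)^2*(g^3 + 5*g^2 - 8*g - 48) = (g + 2)*(g + 4)^3*(g^2 + g - 12) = (g - 3)*(g + 2)*(g + 4)^3*(g + 4)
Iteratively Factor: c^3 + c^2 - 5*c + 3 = (c - 1)*(c^2 + 2*c - 3) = (c - 1)^2*(c + 3)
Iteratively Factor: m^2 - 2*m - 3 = (m - 3)*(m + 1)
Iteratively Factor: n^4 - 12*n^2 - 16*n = (n - 4)*(n^3 + 4*n^2 + 4*n) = n*(n - 4)*(n^2 + 4*n + 4) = n*(n - 4)*(n + 2)*(n + 2)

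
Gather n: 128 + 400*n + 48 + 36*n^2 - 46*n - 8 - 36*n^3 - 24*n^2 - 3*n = -36*n^3 + 12*n^2 + 351*n + 168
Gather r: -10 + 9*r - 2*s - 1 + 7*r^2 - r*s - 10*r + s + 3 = 7*r^2 + r*(-s - 1) - s - 8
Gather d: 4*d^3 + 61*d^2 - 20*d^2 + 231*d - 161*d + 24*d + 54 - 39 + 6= 4*d^3 + 41*d^2 + 94*d + 21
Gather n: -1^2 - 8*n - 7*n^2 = -7*n^2 - 8*n - 1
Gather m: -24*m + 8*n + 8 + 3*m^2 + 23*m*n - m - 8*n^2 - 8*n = 3*m^2 + m*(23*n - 25) - 8*n^2 + 8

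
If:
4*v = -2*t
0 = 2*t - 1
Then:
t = 1/2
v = -1/4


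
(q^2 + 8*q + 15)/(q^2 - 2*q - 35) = (q + 3)/(q - 7)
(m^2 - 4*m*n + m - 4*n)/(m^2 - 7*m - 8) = (m - 4*n)/(m - 8)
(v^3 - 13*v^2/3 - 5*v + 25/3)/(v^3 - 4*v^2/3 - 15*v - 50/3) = (v - 1)/(v + 2)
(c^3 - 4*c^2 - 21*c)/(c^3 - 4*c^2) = (c^2 - 4*c - 21)/(c*(c - 4))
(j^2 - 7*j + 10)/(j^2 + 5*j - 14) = (j - 5)/(j + 7)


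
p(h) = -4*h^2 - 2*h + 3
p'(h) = -8*h - 2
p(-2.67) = -20.18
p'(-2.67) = 19.36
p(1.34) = -6.86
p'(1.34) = -12.72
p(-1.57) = -3.72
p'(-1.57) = 10.56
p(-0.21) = 3.24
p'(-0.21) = -0.32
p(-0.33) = 3.22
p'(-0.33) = 0.64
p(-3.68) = -43.81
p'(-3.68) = 27.44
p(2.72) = -32.03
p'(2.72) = -23.76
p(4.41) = -83.61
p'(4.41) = -37.28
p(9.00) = -339.00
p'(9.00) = -74.00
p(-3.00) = -27.00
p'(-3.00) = 22.00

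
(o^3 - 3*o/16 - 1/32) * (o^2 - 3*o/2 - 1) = o^5 - 3*o^4/2 - 19*o^3/16 + o^2/4 + 15*o/64 + 1/32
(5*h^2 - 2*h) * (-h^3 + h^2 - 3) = -5*h^5 + 7*h^4 - 2*h^3 - 15*h^2 + 6*h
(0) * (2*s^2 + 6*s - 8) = 0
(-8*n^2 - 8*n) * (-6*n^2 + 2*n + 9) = 48*n^4 + 32*n^3 - 88*n^2 - 72*n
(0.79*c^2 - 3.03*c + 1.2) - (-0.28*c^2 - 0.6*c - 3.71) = 1.07*c^2 - 2.43*c + 4.91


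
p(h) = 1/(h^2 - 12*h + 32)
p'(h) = (12 - 2*h)/(h^2 - 12*h + 32)^2 = 2*(6 - h)/(h^2 - 12*h + 32)^2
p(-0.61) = 0.03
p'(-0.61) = 0.01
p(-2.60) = 0.01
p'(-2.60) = 0.00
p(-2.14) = 0.02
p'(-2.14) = 0.00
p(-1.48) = 0.02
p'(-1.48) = 0.01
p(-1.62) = 0.02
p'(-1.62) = 0.01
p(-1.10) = 0.02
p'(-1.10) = 0.01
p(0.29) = 0.03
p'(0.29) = 0.01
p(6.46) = -0.26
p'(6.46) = -0.06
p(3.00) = 0.20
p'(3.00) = 0.24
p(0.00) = 0.03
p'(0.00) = 0.01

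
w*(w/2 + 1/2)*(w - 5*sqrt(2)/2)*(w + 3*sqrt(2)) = w^4/2 + sqrt(2)*w^3/4 + w^3/2 - 15*w^2/2 + sqrt(2)*w^2/4 - 15*w/2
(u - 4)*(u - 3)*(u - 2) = u^3 - 9*u^2 + 26*u - 24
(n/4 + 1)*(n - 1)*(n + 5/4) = n^3/4 + 17*n^2/16 - n/16 - 5/4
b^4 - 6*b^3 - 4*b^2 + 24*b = b*(b - 6)*(b - 2)*(b + 2)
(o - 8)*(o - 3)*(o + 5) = o^3 - 6*o^2 - 31*o + 120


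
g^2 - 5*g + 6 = (g - 3)*(g - 2)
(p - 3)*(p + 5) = p^2 + 2*p - 15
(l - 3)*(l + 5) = l^2 + 2*l - 15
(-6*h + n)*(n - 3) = -6*h*n + 18*h + n^2 - 3*n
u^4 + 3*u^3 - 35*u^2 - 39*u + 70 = (u - 5)*(u - 1)*(u + 2)*(u + 7)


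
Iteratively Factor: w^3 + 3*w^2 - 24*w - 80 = (w + 4)*(w^2 - w - 20) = (w + 4)^2*(w - 5)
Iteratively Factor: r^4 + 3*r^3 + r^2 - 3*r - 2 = (r - 1)*(r^3 + 4*r^2 + 5*r + 2) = (r - 1)*(r + 1)*(r^2 + 3*r + 2) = (r - 1)*(r + 1)*(r + 2)*(r + 1)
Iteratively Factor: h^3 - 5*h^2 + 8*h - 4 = (h - 2)*(h^2 - 3*h + 2) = (h - 2)*(h - 1)*(h - 2)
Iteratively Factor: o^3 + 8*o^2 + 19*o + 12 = (o + 4)*(o^2 + 4*o + 3) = (o + 3)*(o + 4)*(o + 1)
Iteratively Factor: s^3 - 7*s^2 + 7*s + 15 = (s - 3)*(s^2 - 4*s - 5) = (s - 5)*(s - 3)*(s + 1)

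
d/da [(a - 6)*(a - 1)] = 2*a - 7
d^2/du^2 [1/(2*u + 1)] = 8/(2*u + 1)^3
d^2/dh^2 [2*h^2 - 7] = 4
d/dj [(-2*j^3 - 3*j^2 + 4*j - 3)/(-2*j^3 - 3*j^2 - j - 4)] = (20*j^3 + 21*j^2 + 6*j - 19)/(4*j^6 + 12*j^5 + 13*j^4 + 22*j^3 + 25*j^2 + 8*j + 16)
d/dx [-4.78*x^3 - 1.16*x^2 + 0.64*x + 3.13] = -14.34*x^2 - 2.32*x + 0.64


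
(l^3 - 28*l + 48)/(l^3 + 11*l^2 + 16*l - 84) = (l - 4)/(l + 7)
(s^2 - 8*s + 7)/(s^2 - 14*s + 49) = (s - 1)/(s - 7)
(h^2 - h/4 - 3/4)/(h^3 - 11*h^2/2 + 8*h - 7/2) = (4*h + 3)/(2*(2*h^2 - 9*h + 7))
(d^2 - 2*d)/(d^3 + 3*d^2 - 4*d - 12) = d/(d^2 + 5*d + 6)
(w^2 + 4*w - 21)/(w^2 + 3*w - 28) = (w - 3)/(w - 4)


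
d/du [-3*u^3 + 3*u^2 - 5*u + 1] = -9*u^2 + 6*u - 5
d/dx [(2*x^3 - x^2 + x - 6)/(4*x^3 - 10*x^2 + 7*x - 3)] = (-16*x^4 + 20*x^3 + 57*x^2 - 114*x + 39)/(16*x^6 - 80*x^5 + 156*x^4 - 164*x^3 + 109*x^2 - 42*x + 9)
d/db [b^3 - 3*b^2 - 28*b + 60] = 3*b^2 - 6*b - 28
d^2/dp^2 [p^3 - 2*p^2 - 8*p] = 6*p - 4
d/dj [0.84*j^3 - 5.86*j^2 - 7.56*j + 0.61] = 2.52*j^2 - 11.72*j - 7.56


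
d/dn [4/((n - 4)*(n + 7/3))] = 12*(5 - 6*n)/(9*n^4 - 30*n^3 - 143*n^2 + 280*n + 784)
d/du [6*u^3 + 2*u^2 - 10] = 2*u*(9*u + 2)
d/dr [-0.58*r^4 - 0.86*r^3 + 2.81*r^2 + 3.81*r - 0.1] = -2.32*r^3 - 2.58*r^2 + 5.62*r + 3.81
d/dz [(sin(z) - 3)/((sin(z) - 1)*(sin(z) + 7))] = (6*sin(z) + cos(z)^2 + 10)*cos(z)/((sin(z) - 1)^2*(sin(z) + 7)^2)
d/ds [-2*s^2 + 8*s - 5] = 8 - 4*s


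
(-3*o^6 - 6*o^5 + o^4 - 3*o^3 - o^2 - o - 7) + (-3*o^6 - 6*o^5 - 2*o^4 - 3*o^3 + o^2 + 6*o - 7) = -6*o^6 - 12*o^5 - o^4 - 6*o^3 + 5*o - 14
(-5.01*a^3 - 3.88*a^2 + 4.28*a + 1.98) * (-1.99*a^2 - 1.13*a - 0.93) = 9.9699*a^5 + 13.3825*a^4 + 0.526499999999999*a^3 - 5.1682*a^2 - 6.2178*a - 1.8414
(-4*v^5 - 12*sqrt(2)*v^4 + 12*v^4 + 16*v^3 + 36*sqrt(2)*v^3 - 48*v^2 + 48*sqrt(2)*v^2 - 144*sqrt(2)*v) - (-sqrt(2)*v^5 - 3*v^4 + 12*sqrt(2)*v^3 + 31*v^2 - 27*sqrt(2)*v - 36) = -4*v^5 + sqrt(2)*v^5 - 12*sqrt(2)*v^4 + 15*v^4 + 16*v^3 + 24*sqrt(2)*v^3 - 79*v^2 + 48*sqrt(2)*v^2 - 117*sqrt(2)*v + 36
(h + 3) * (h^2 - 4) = h^3 + 3*h^2 - 4*h - 12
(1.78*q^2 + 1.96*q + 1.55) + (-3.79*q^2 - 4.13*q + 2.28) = -2.01*q^2 - 2.17*q + 3.83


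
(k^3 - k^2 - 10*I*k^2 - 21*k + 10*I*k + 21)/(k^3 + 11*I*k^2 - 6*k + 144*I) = (k^2 - k*(1 + 7*I) + 7*I)/(k^2 + 14*I*k - 48)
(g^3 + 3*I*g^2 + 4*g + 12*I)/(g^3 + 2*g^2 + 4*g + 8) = (g + 3*I)/(g + 2)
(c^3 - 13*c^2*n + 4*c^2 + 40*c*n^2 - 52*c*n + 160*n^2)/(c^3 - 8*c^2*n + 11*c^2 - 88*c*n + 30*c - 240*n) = (c^2 - 5*c*n + 4*c - 20*n)/(c^2 + 11*c + 30)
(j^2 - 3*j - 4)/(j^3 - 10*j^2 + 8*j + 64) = (j + 1)/(j^2 - 6*j - 16)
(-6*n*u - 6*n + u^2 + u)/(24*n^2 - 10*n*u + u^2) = (u + 1)/(-4*n + u)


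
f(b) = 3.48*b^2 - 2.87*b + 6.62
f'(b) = 6.96*b - 2.87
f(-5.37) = 122.38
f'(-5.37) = -40.25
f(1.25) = 8.47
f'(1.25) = 5.83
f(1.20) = 8.19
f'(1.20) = 5.48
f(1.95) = 14.26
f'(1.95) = 10.70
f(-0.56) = 9.32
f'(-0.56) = -6.77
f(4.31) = 58.90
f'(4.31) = 27.13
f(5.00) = 79.27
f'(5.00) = 31.93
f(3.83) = 46.68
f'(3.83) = 23.79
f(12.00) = 473.30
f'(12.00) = 80.65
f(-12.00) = 542.18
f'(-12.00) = -86.39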